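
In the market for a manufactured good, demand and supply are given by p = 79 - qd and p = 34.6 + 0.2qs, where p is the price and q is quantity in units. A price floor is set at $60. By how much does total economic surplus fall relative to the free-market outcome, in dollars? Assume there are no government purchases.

194.4

Rearranging demand gives qd = 79 - p; rearranging supply gives qs = 5p - 173. In a free market, 79 - p = 5p - 173 gives the equilibrium p* = 42, q* = 37.
The floor of 60 is above the equilibrium price 42, so it binds.
At p = 60: qd = 79 - 60 = 19 and qs = 5·60 - 173 = 127.
Quantity traded falls to 19. At q = 19 the demand price is 79 - 19 = 60 and the supply price is (173 + 19)/5 = 38.4.
Deadweight loss = ½ · (60 - 38.4) · (37 - 19) = ½ · 21.6 · 18 = 194.4.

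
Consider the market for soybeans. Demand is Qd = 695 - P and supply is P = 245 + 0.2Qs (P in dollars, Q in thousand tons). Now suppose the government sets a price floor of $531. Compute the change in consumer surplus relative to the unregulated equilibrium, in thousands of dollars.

-56864.5

Rearranging supply gives Qs = 5P - 1225. Setting quantity demanded equal to quantity supplied, 695 - P = 5P - 1225, gives P* = 320 and Q* = 375.
Since 531 > 320, the floor is binding.
At P = 531: Qd = 695 - 531 = 164 and Qs = 5·531 - 1225 = 1430.
Consumer surplus without the control is ½ · (695 - 320) · 375 = 70312.5.
With the floor, consumers buy 164 units at 531, so CS = ½ · (695 - 531) · 164 = 13448.
Change in consumer surplus = 13448 - 70312.5 = -56864.5.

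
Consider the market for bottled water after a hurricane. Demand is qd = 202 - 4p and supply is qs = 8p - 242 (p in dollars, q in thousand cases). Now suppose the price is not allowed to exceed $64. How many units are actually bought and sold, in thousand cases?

Equilibrium: 202 - 4p = 8p - 242, so 444 = 12p and p* = 37, q* = 54.
The ceiling of 64 is above the equilibrium price 37, so it is not binding; the market clears at p* = 37, q* = 54.

54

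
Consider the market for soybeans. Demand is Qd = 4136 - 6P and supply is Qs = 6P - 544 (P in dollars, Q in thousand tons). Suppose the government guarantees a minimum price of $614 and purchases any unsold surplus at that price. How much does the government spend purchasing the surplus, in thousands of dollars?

Setting quantity demanded equal to quantity supplied, 4136 - 6P = 6P - 544, gives P* = 390 and Q* = 1796.
The floor of 614 is above the equilibrium price 390, so it binds.
At P = 614: Qd = 4136 - 6·614 = 452 and Qs = 6·614 - 544 = 3140.
Surplus = Qs - Qd = 2688.
Government expenditure = surplus × support price = 2688 × 614 = 1650432.

1650432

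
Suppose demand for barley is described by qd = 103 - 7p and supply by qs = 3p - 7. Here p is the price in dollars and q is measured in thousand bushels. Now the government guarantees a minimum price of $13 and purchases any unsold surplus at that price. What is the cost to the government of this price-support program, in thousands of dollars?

Without the control the market clears where 103 - 7p = 3p - 7, i.e. p* = 11 and q* = 26.
Because the floor (13) lies above the market-clearing price, it is binding.
At p = 13: qd = 103 - 7·13 = 12 and qs = 3·13 - 7 = 32.
Surplus = qs - qd = 20.
Government expenditure = surplus × support price = 20 × 13 = 260.

260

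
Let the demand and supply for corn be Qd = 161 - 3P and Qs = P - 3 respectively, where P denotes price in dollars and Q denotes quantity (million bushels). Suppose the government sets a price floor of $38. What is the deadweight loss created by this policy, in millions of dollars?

0

Equilibrium: 161 - 3P = P - 3, so 164 = 4P and P* = 41, Q* = 38.
Since 38 is below P* = 41, the floor does not bind and the free-market outcome prevails.
Since the control does not bind, no trades are prevented and deadweight loss is zero.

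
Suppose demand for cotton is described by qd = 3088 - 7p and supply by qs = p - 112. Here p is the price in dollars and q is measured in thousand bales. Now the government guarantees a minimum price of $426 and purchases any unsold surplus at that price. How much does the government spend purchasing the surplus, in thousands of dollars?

Equilibrium: 3088 - 7p = p - 112, so 3200 = 8p and p* = 400, q* = 288.
Since 426 > 400, the floor is binding.
At p = 426: qd = 3088 - 7·426 = 106 and qs = 426 - 112 = 314.
Surplus = qs - qd = 208.
Government expenditure = surplus × support price = 208 × 426 = 88608.

88608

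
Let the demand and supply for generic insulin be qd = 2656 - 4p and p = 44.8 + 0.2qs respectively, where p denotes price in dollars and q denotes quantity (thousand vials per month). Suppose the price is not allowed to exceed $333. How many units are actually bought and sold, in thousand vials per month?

1376

Rearranging supply gives qs = 5p - 224. Setting quantity demanded equal to quantity supplied, 2656 - 4p = 5p - 224, gives p* = 320 and q* = 1376.
Since 333 is above p* = 320, the ceiling does not bind and the free-market outcome prevails.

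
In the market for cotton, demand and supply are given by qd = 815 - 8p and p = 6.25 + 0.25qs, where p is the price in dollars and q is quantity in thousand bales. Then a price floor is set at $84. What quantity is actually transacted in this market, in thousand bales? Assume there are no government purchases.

143

Rearranging supply gives qs = 4p - 25. In a free market, 815 - 8p = 4p - 25 gives the equilibrium p* = 70, q* = 255.
Since 84 > 70, the floor is binding.
At p = 84: qd = 815 - 8·84 = 143 and qs = 4·84 - 25 = 311.
The quantity actually transacted is the short side, demand: 143.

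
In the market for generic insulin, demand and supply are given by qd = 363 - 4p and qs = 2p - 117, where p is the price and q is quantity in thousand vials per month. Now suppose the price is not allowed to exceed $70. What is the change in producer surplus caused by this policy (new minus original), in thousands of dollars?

-330

Setting quantity demanded equal to quantity supplied, 363 - 4p = 2p - 117, gives p* = 80 and q* = 43.
Because the ceiling (70) lies below the market-clearing price, it is binding.
At p = 70: qd = 363 - 4·70 = 83 and qs = 2·70 - 117 = 23.
Producer surplus without the control is ½ · (80 - 58.5) · 43 = 462.25.
With the ceiling, producers sell 23 units at 70, so PS = ½ · (70 - 58.5) · 23 = 132.25.
Change in producer surplus = 132.25 - 462.25 = -330.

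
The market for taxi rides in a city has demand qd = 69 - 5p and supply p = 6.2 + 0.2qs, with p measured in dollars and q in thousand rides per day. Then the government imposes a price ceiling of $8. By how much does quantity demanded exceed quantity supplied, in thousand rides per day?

Rearranging supply gives qs = 5p - 31. Equilibrium: 69 - 5p = 5p - 31, so 100 = 10p and p* = 10, q* = 19.
Because the ceiling (8) lies below the market-clearing price, it is binding.
At p = 8: qd = 69 - 5·8 = 29 and qs = 5·8 - 31 = 9.
Shortage = qd - qs = 29 - 9 = 20.

20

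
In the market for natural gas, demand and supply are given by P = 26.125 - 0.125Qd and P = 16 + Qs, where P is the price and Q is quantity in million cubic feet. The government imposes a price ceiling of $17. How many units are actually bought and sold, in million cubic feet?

Rearranging demand gives Qd = 209 - 8P; rearranging supply gives Qs = P - 16. Without the control the market clears where 209 - 8P = P - 16, i.e. P* = 25 and Q* = 9.
Because the ceiling (17) lies below the market-clearing price, it is binding.
At P = 17: Qd = 209 - 8·17 = 73 and Qs = 17 - 16 = 1.
The quantity actually transacted is the short side, supply: 1.

1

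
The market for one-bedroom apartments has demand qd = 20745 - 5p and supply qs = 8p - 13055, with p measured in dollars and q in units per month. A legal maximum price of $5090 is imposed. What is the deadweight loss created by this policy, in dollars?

0

Without the control the market clears where 20745 - 5p = 8p - 13055, i.e. p* = 2600 and q* = 7745.
Since 5090 is above p* = 2600, the ceiling does not bind and the free-market outcome prevails.
Since the control does not bind, no trades are prevented and deadweight loss is zero.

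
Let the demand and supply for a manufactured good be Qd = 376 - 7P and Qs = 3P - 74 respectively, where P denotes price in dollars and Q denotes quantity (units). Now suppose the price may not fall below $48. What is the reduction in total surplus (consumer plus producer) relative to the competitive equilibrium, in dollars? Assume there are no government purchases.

105

In a free market, 376 - 7P = 3P - 74 gives the equilibrium P* = 45, Q* = 61.
The floor of 48 is above the equilibrium price 45, so it binds.
At P = 48: Qd = 376 - 7·48 = 40 and Qs = 3·48 - 74 = 70.
Quantity traded falls to 40. At Q = 40 the demand price is (376 - 40)/7 = 48 and the supply price is (74 + 40)/3 = 38.
Deadweight loss = ½ · (48 - 38) · (61 - 40) = ½ · 10 · 21 = 105.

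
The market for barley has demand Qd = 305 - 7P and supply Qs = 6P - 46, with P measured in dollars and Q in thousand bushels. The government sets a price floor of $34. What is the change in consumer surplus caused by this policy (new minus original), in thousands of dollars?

-640.5

In a free market, 305 - 7P = 6P - 46 gives the equilibrium P* = 27, Q* = 116.
Because the floor (34) lies above the market-clearing price, it is binding.
At P = 34: Qd = 305 - 7·34 = 67 and Qs = 6·34 - 46 = 158.
Consumer surplus without the control is ½ · (305/7 - 27) · 116 = 6728/7.
With the floor, consumers buy 67 units at 34, so CS = ½ · (305/7 - 34) · 67 = 4489/14.
Change in consumer surplus = 4489/14 - 6728/7 = -640.5.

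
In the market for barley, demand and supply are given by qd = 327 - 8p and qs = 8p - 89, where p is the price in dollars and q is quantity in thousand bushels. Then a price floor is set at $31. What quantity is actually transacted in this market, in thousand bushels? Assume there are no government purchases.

79

Without the control the market clears where 327 - 8p = 8p - 89, i.e. p* = 26 and q* = 119.
Since 31 > 26, the floor is binding.
At p = 31: qd = 327 - 8·31 = 79 and qs = 8·31 - 89 = 159.
The quantity actually transacted is the short side, demand: 79.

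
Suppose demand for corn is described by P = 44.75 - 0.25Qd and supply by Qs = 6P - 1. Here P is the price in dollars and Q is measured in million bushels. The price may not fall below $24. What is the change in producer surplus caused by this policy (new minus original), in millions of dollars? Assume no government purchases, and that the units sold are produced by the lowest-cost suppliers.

450

Rearranging demand gives Qd = 179 - 4P. In a free market, 179 - 4P = 6P - 1 gives the equilibrium P* = 18, Q* = 107.
Since 24 > 18, the floor is binding.
At P = 24: Qd = 179 - 4·24 = 83 and Qs = 6·24 - 1 = 143.
Producer surplus without the control is ½ · (18 - 1/6) · 107 = 11449/12.
With the floor, 83 units are sold at 24. The supply price at Q = 83 is 14, so PS = ½ · [(24 - 1/6) + (24 - 14)] · 83 = 16849/12.
Change in producer surplus = 16849/12 - 11449/12 = 450.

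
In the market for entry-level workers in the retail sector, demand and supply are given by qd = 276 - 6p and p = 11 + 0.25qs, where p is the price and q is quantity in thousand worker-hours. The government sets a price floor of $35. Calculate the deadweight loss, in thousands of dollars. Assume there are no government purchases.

Rearranging supply gives qs = 4p - 44. Setting quantity demanded equal to quantity supplied, 276 - 6p = 4p - 44, gives p* = 32 and q* = 84.
Because the floor (35) lies above the market-clearing price, it is binding.
At p = 35: qd = 276 - 6·35 = 66 and qs = 4·35 - 44 = 96.
Quantity traded falls to 66. At q = 66 the demand price is (276 - 66)/6 = 35 and the supply price is (44 + 66)/4 = 27.5.
Deadweight loss = ½ · (35 - 27.5) · (84 - 66) = ½ · 7.5 · 18 = 67.5.

67.5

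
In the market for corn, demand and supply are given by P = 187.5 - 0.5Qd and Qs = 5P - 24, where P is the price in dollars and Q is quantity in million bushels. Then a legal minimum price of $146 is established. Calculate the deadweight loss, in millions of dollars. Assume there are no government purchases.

11089.4

Rearranging demand gives Qd = 375 - 2P. Without the control the market clears where 375 - 2P = 5P - 24, i.e. P* = 57 and Q* = 261.
The floor of 146 is above the equilibrium price 57, so it binds.
At P = 146: Qd = 375 - 2·146 = 83 and Qs = 5·146 - 24 = 706.
Quantity traded falls to 83. At Q = 83 the demand price is (375 - 83)/2 = 146 and the supply price is (24 + 83)/5 = 21.4.
Deadweight loss = ½ · (146 - 21.4) · (261 - 83) = ½ · 124.6 · 178 = 11089.4.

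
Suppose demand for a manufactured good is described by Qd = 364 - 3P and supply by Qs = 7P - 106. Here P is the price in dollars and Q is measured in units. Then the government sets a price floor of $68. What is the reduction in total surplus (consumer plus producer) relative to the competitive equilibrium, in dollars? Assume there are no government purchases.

In a free market, 364 - 3P = 7P - 106 gives the equilibrium P* = 47, Q* = 223.
The floor of 68 is above the equilibrium price 47, so it binds.
At P = 68: Qd = 364 - 3·68 = 160 and Qs = 7·68 - 106 = 370.
Quantity traded falls to 160. At Q = 160 the demand price is (364 - 160)/3 = 68 and the supply price is (106 + 160)/7 = 38.
Deadweight loss = ½ · (68 - 38) · (223 - 160) = ½ · 30 · 63 = 945.

945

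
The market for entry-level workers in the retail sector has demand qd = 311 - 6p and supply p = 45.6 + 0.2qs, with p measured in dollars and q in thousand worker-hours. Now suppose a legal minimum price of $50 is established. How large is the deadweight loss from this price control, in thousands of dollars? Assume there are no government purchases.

Rearranging supply gives qs = 5p - 228. In a free market, 311 - 6p = 5p - 228 gives the equilibrium p* = 49, q* = 17.
Because the floor (50) lies above the market-clearing price, it is binding.
At p = 50: qd = 311 - 6·50 = 11 and qs = 5·50 - 228 = 22.
Quantity traded falls to 11. At q = 11 the demand price is (311 - 11)/6 = 50 and the supply price is (228 + 11)/5 = 47.8.
Deadweight loss = ½ · (50 - 47.8) · (17 - 11) = ½ · 2.2 · 6 = 6.6.

6.6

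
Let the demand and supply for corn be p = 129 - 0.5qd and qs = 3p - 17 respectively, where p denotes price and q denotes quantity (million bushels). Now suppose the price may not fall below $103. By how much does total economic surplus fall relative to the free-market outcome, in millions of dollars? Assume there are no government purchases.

3840

Rearranging demand gives qd = 258 - 2p. Setting quantity demanded equal to quantity supplied, 258 - 2p = 3p - 17, gives p* = 55 and q* = 148.
The floor of 103 is above the equilibrium price 55, so it binds.
At p = 103: qd = 258 - 2·103 = 52 and qs = 3·103 - 17 = 292.
Quantity traded falls to 52. At q = 52 the demand price is (258 - 52)/2 = 103 and the supply price is (17 + 52)/3 = 23.
Deadweight loss = ½ · (103 - 23) · (148 - 52) = ½ · 80 · 96 = 3840.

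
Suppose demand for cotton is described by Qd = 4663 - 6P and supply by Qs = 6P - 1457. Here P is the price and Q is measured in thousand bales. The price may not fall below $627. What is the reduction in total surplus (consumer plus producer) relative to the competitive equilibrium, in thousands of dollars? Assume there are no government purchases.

Equilibrium: 4663 - 6P = 6P - 1457, so 6120 = 12P and P* = 510, Q* = 1603.
Since 627 > 510, the floor is binding.
At P = 627: Qd = 4663 - 6·627 = 901 and Qs = 6·627 - 1457 = 2305.
Quantity traded falls to 901. At Q = 901 the demand price is (4663 - 901)/6 = 627 and the supply price is (1457 + 901)/6 = 393.
Deadweight loss = ½ · (627 - 393) · (1603 - 901) = ½ · 234 · 702 = 82134.

82134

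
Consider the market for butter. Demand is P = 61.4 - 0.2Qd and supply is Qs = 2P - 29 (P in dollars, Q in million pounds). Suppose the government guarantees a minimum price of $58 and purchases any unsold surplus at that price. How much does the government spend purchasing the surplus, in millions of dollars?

Rearranging demand gives Qd = 307 - 5P. Without the control the market clears where 307 - 5P = 2P - 29, i.e. P* = 48 and Q* = 67.
The floor of 58 is above the equilibrium price 48, so it binds.
At P = 58: Qd = 307 - 5·58 = 17 and Qs = 2·58 - 29 = 87.
Surplus = Qs - Qd = 70.
Government expenditure = surplus × support price = 70 × 58 = 4060.

4060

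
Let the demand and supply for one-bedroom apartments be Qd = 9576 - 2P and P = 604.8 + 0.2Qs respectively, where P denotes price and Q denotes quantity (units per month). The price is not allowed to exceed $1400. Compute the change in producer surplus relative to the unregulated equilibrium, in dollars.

-1990400

Rearranging supply gives Qs = 5P - 3024. Equilibrium: 9576 - 2P = 5P - 3024, so 12600 = 7P and P* = 1800, Q* = 5976.
The ceiling of 1400 is below the equilibrium price 1800, so it binds.
At P = 1400: Qd = 9576 - 2·1400 = 6776 and Qs = 5·1400 - 3024 = 3976.
Producer surplus without the control is ½ · (1800 - 604.8) · 5976 = 3571257.6.
With the ceiling, producers sell 3976 units at 1400, so PS = ½ · (1400 - 604.8) · 3976 = 1580857.6.
Change in producer surplus = 1580857.6 - 3571257.6 = -1990400.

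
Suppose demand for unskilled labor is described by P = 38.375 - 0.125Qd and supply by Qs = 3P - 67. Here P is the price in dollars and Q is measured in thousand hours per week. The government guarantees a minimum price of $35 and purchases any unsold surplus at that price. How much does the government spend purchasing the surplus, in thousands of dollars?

Rearranging demand gives Qd = 307 - 8P. Setting quantity demanded equal to quantity supplied, 307 - 8P = 3P - 67, gives P* = 34 and Q* = 35.
Because the floor (35) lies above the market-clearing price, it is binding.
At P = 35: Qd = 307 - 8·35 = 27 and Qs = 3·35 - 67 = 38.
Surplus = Qs - Qd = 11.
Government expenditure = surplus × support price = 11 × 35 = 385.

385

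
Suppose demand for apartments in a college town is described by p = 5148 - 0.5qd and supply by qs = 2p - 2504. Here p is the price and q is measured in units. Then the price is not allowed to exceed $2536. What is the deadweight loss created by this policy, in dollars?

881792

Rearranging demand gives qd = 10296 - 2p. Without the control the market clears where 10296 - 2p = 2p - 2504, i.e. p* = 3200 and q* = 3896.
Because the ceiling (2536) lies below the market-clearing price, it is binding.
At p = 2536: qd = 10296 - 2·2536 = 5224 and qs = 2·2536 - 2504 = 2568.
Quantity traded falls to 2568. At q = 2568 the demand price is (10296 - 2568)/2 = 3864 and the supply price is (2504 + 2568)/2 = 2536.
Deadweight loss = ½ · (3864 - 2536) · (3896 - 2568) = ½ · 1328 · 1328 = 881792.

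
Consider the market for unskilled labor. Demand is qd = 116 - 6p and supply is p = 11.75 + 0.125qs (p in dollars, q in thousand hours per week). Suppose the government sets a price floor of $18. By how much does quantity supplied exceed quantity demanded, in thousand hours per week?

42

Rearranging supply gives qs = 8p - 94. Without the control the market clears where 116 - 6p = 8p - 94, i.e. p* = 15 and q* = 26.
Since 18 > 15, the floor is binding.
At p = 18: qd = 116 - 6·18 = 8 and qs = 8·18 - 94 = 50.
Surplus = qs - qd = 50 - 8 = 42.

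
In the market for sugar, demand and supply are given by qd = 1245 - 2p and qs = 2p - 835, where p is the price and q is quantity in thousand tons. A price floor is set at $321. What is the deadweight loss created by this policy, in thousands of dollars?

0

Setting quantity demanded equal to quantity supplied, 1245 - 2p = 2p - 835, gives p* = 520 and q* = 205.
Since 321 is below p* = 520, the floor does not bind and the free-market outcome prevails.
Since the control does not bind, no trades are prevented and deadweight loss is zero.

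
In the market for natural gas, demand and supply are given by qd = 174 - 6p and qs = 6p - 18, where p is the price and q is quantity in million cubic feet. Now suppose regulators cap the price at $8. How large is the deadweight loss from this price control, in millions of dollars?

Without the control the market clears where 174 - 6p = 6p - 18, i.e. p* = 16 and q* = 78.
The ceiling of 8 is below the equilibrium price 16, so it binds.
At p = 8: qd = 174 - 6·8 = 126 and qs = 6·8 - 18 = 30.
Quantity traded falls to 30. At q = 30 the demand price is (174 - 30)/6 = 24 and the supply price is (18 + 30)/6 = 8.
Deadweight loss = ½ · (24 - 8) · (78 - 30) = ½ · 16 · 48 = 384.

384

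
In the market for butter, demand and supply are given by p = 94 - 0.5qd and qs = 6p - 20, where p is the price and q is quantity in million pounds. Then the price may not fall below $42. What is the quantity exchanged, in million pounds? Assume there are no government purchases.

104

Rearranging demand gives qd = 188 - 2p. Equilibrium: 188 - 2p = 6p - 20, so 208 = 8p and p* = 26, q* = 136.
Since 42 > 26, the floor is binding.
At p = 42: qd = 188 - 2·42 = 104 and qs = 6·42 - 20 = 232.
The quantity actually transacted is the short side, demand: 104.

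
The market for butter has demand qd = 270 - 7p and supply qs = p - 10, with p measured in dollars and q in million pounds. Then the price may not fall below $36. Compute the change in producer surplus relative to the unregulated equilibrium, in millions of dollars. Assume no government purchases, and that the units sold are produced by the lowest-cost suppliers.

Without the control the market clears where 270 - 7p = p - 10, i.e. p* = 35 and q* = 25.
The floor of 36 is above the equilibrium price 35, so it binds.
At p = 36: qd = 270 - 7·36 = 18 and qs = 36 - 10 = 26.
Producer surplus without the control is ½ · (35 - 10) · 25 = 312.5.
With the floor, 18 units are sold at 36. The supply price at q = 18 is 28, so PS = ½ · [(36 - 10) + (36 - 28)] · 18 = 306.
Change in producer surplus = 306 - 312.5 = -6.5.

-6.5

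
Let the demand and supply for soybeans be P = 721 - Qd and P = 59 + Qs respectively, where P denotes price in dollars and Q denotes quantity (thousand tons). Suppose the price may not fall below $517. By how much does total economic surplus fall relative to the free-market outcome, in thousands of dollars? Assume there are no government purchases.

Rearranging demand gives Qd = 721 - P; rearranging supply gives Qs = P - 59. Without the control the market clears where 721 - P = P - 59, i.e. P* = 390 and Q* = 331.
Because the floor (517) lies above the market-clearing price, it is binding.
At P = 517: Qd = 721 - 517 = 204 and Qs = 517 - 59 = 458.
Quantity traded falls to 204. At Q = 204 the demand price is 721 - 204 = 517 and the supply price is 59 + 204 = 263.
Deadweight loss = ½ · (517 - 263) · (331 - 204) = ½ · 254 · 127 = 16129.

16129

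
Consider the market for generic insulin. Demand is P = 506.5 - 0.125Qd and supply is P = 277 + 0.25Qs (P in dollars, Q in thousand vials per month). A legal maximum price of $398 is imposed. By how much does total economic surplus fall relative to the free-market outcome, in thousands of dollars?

Rearranging demand gives Qd = 4052 - 8P; rearranging supply gives Qs = 4P - 1108. Without the control the market clears where 4052 - 8P = 4P - 1108, i.e. P* = 430 and Q* = 612.
Since 398 < 430, the ceiling is binding.
At P = 398: Qd = 4052 - 8·398 = 868 and Qs = 4·398 - 1108 = 484.
Quantity traded falls to 484. At Q = 484 the demand price is (4052 - 484)/8 = 446 and the supply price is (1108 + 484)/4 = 398.
Deadweight loss = ½ · (446 - 398) · (612 - 484) = ½ · 48 · 128 = 3072.

3072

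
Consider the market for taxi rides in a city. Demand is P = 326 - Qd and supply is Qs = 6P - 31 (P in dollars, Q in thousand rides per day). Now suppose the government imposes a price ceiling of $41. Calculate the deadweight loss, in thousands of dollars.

Rearranging demand gives Qd = 326 - P. Setting quantity demanded equal to quantity supplied, 326 - P = 6P - 31, gives P* = 51 and Q* = 275.
Because the ceiling (41) lies below the market-clearing price, it is binding.
At P = 41: Qd = 326 - 41 = 285 and Qs = 6·41 - 31 = 215.
Quantity traded falls to 215. At Q = 215 the demand price is 326 - 215 = 111 and the supply price is (31 + 215)/6 = 41.
Deadweight loss = ½ · (111 - 41) · (275 - 215) = ½ · 70 · 60 = 2100.

2100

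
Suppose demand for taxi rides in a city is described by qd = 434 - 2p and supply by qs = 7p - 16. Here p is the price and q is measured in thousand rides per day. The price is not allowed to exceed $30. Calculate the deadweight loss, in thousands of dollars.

6300

Without the control the market clears where 434 - 2p = 7p - 16, i.e. p* = 50 and q* = 334.
The ceiling of 30 is below the equilibrium price 50, so it binds.
At p = 30: qd = 434 - 2·30 = 374 and qs = 7·30 - 16 = 194.
Quantity traded falls to 194. At q = 194 the demand price is (434 - 194)/2 = 120 and the supply price is (16 + 194)/7 = 30.
Deadweight loss = ½ · (120 - 30) · (334 - 194) = ½ · 90 · 140 = 6300.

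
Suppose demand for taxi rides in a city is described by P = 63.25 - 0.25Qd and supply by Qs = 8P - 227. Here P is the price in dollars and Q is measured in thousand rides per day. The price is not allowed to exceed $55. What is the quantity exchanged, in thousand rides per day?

Rearranging demand gives Qd = 253 - 4P. Equilibrium: 253 - 4P = 8P - 227, so 480 = 12P and P* = 40, Q* = 93.
The ceiling of 55 is above the equilibrium price 40, so it is not binding; the market clears at P* = 40, Q* = 93.

93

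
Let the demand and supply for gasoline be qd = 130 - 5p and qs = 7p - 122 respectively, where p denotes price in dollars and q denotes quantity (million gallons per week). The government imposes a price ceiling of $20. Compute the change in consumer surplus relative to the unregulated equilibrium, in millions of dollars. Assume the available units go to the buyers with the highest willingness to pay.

13.1

In a free market, 130 - 5p = 7p - 122 gives the equilibrium p* = 21, q* = 25.
The ceiling of 20 is below the equilibrium price 21, so it binds.
At p = 20: qd = 130 - 5·20 = 30 and qs = 7·20 - 122 = 18.
Consumer surplus without the control is ½ · (26 - 21) · 25 = 62.5.
With the ceiling, 18 units are sold at 20 (assume they go to the highest-value buyers). The demand price at q = 18 is 22.4, so CS = ½ · [(26 - 20) + (22.4 - 20)] · 18 = 75.6.
Change in consumer surplus = 75.6 - 62.5 = 13.1.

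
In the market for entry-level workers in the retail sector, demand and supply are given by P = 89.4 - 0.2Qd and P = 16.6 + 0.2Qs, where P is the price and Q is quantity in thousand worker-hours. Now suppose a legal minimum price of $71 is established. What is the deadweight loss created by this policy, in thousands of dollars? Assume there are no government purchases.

1620

Rearranging demand gives Qd = 447 - 5P; rearranging supply gives Qs = 5P - 83. Without the control the market clears where 447 - 5P = 5P - 83, i.e. P* = 53 and Q* = 182.
The floor of 71 is above the equilibrium price 53, so it binds.
At P = 71: Qd = 447 - 5·71 = 92 and Qs = 5·71 - 83 = 272.
Quantity traded falls to 92. At Q = 92 the demand price is (447 - 92)/5 = 71 and the supply price is (83 + 92)/5 = 35.
Deadweight loss = ½ · (71 - 35) · (182 - 92) = ½ · 36 · 90 = 1620.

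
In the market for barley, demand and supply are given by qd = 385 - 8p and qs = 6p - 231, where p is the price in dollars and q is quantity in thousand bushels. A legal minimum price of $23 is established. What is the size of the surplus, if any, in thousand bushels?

Without the control the market clears where 385 - 8p = 6p - 231, i.e. p* = 44 and q* = 33.
Since 23 is below p* = 44, the floor does not bind and the free-market outcome prevails.
Since the control does not bind, there is no surplus.

0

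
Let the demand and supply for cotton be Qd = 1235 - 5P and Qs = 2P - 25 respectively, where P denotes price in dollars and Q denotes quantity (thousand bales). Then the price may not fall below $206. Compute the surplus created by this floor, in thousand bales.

Without the control the market clears where 1235 - 5P = 2P - 25, i.e. P* = 180 and Q* = 335.
The floor of 206 is above the equilibrium price 180, so it binds.
At P = 206: Qd = 1235 - 5·206 = 205 and Qs = 2·206 - 25 = 387.
Surplus = Qs - Qd = 387 - 205 = 182.

182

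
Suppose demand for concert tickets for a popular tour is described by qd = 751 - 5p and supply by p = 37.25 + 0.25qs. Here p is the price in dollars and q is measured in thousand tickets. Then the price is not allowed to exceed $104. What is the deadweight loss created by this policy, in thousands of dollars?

0

Rearranging supply gives qs = 4p - 149. In a free market, 751 - 5p = 4p - 149 gives the equilibrium p* = 100, q* = 251.
Since 104 is above p* = 100, the ceiling does not bind and the free-market outcome prevails.
Since the control does not bind, no trades are prevented and deadweight loss is zero.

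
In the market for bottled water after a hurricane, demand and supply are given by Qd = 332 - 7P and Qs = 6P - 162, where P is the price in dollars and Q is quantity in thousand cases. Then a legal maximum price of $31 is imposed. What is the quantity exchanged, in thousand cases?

24

Equilibrium: 332 - 7P = 6P - 162, so 494 = 13P and P* = 38, Q* = 66.
The ceiling of 31 is below the equilibrium price 38, so it binds.
At P = 31: Qd = 332 - 7·31 = 115 and Qs = 6·31 - 162 = 24.
The quantity actually transacted is the short side, supply: 24.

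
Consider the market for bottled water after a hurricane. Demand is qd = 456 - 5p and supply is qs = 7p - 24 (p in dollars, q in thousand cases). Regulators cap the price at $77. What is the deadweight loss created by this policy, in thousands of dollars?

Setting quantity demanded equal to quantity supplied, 456 - 5p = 7p - 24, gives p* = 40 and q* = 256.
The ceiling of 77 is above the equilibrium price 40, so it is not binding; the market clears at p* = 40, q* = 256.
Since the control does not bind, no trades are prevented and deadweight loss is zero.

0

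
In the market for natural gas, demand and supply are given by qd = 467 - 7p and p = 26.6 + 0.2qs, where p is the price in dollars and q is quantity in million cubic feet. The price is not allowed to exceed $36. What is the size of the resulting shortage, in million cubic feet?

Rearranging supply gives qs = 5p - 133. Without the control the market clears where 467 - 7p = 5p - 133, i.e. p* = 50 and q* = 117.
Since 36 < 50, the ceiling is binding.
At p = 36: qd = 467 - 7·36 = 215 and qs = 5·36 - 133 = 47.
Shortage = qd - qs = 215 - 47 = 168.

168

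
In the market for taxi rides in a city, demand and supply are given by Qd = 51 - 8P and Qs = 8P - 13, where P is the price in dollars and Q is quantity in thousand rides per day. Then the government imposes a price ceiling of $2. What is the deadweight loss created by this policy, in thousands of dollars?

32

Equilibrium: 51 - 8P = 8P - 13, so 64 = 16P and P* = 4, Q* = 19.
Because the ceiling (2) lies below the market-clearing price, it is binding.
At P = 2: Qd = 51 - 8·2 = 35 and Qs = 8·2 - 13 = 3.
Quantity traded falls to 3. At Q = 3 the demand price is (51 - 3)/8 = 6 and the supply price is (13 + 3)/8 = 2.
Deadweight loss = ½ · (6 - 2) · (19 - 3) = ½ · 4 · 16 = 32.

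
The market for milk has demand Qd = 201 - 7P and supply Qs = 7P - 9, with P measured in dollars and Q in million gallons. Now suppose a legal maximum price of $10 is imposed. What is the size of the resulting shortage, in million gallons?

70

Setting quantity demanded equal to quantity supplied, 201 - 7P = 7P - 9, gives P* = 15 and Q* = 96.
The ceiling of 10 is below the equilibrium price 15, so it binds.
At P = 10: Qd = 201 - 7·10 = 131 and Qs = 7·10 - 9 = 61.
Shortage = Qd - Qs = 131 - 61 = 70.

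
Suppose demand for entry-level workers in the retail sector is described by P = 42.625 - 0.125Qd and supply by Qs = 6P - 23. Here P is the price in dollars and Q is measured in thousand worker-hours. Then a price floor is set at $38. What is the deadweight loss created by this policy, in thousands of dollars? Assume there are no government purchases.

1344

Rearranging demand gives Qd = 341 - 8P. Without the control the market clears where 341 - 8P = 6P - 23, i.e. P* = 26 and Q* = 133.
The floor of 38 is above the equilibrium price 26, so it binds.
At P = 38: Qd = 341 - 8·38 = 37 and Qs = 6·38 - 23 = 205.
Quantity traded falls to 37. At Q = 37 the demand price is (341 - 37)/8 = 38 and the supply price is (23 + 37)/6 = 10.
Deadweight loss = ½ · (38 - 10) · (133 - 37) = ½ · 28 · 96 = 1344.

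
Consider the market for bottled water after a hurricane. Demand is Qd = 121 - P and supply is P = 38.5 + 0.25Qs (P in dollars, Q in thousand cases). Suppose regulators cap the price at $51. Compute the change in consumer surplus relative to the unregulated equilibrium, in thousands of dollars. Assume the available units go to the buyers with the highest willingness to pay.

Rearranging supply gives Qs = 4P - 154. Equilibrium: 121 - P = 4P - 154, so 275 = 5P and P* = 55, Q* = 66.
The ceiling of 51 is below the equilibrium price 55, so it binds.
At P = 51: Qd = 121 - 51 = 70 and Qs = 4·51 - 154 = 50.
Consumer surplus without the control is ½ · (121 - 55) · 66 = 2178.
With the ceiling, 50 units are sold at 51 (assume they go to the highest-value buyers). The demand price at Q = 50 is 71, so CS = ½ · [(121 - 51) + (71 - 51)] · 50 = 2250.
Change in consumer surplus = 2250 - 2178 = 72.

72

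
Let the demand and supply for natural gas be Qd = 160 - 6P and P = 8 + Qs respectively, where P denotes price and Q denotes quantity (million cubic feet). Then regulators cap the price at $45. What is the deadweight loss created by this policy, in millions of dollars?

Rearranging supply gives Qs = P - 8. Setting quantity demanded equal to quantity supplied, 160 - 6P = P - 8, gives P* = 24 and Q* = 16.
Since 45 is above P* = 24, the ceiling does not bind and the free-market outcome prevails.
Since the control does not bind, no trades are prevented and deadweight loss is zero.

0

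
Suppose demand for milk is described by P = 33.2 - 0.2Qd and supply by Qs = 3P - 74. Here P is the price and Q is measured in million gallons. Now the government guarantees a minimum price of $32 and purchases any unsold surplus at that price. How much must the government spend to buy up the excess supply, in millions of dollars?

512

Rearranging demand gives Qd = 166 - 5P. Without the control the market clears where 166 - 5P = 3P - 74, i.e. P* = 30 and Q* = 16.
The floor of 32 is above the equilibrium price 30, so it binds.
At P = 32: Qd = 166 - 5·32 = 6 and Qs = 3·32 - 74 = 22.
Surplus = Qs - Qd = 16.
Government expenditure = surplus × support price = 16 × 32 = 512.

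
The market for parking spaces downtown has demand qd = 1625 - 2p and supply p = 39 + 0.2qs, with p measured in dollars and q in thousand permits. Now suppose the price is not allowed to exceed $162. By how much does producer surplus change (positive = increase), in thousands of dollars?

-84280

Rearranging supply gives qs = 5p - 195. Setting quantity demanded equal to quantity supplied, 1625 - 2p = 5p - 195, gives p* = 260 and q* = 1105.
Since 162 < 260, the ceiling is binding.
At p = 162: qd = 1625 - 2·162 = 1301 and qs = 5·162 - 195 = 615.
Producer surplus without the control is ½ · (260 - 39) · 1105 = 122102.5.
With the ceiling, producers sell 615 units at 162, so PS = ½ · (162 - 39) · 615 = 37822.5.
Change in producer surplus = 37822.5 - 122102.5 = -84280.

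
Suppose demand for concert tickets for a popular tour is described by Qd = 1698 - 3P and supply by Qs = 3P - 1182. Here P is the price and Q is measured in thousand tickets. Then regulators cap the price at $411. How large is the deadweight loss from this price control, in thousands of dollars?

14283

Without the control the market clears where 1698 - 3P = 3P - 1182, i.e. P* = 480 and Q* = 258.
Because the ceiling (411) lies below the market-clearing price, it is binding.
At P = 411: Qd = 1698 - 3·411 = 465 and Qs = 3·411 - 1182 = 51.
Quantity traded falls to 51. At Q = 51 the demand price is (1698 - 51)/3 = 549 and the supply price is (1182 + 51)/3 = 411.
Deadweight loss = ½ · (549 - 411) · (258 - 51) = ½ · 138 · 207 = 14283.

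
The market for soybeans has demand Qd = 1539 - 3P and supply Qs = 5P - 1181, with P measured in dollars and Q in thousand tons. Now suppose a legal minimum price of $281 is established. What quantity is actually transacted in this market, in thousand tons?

519

Without the control the market clears where 1539 - 3P = 5P - 1181, i.e. P* = 340 and Q* = 519.
The floor of 281 is below the equilibrium price 340, so it is not binding; the market clears at P* = 340, Q* = 519.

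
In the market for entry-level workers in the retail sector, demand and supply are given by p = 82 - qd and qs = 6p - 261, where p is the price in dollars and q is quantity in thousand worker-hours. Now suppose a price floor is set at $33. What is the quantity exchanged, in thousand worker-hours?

Rearranging demand gives qd = 82 - p. Setting quantity demanded equal to quantity supplied, 82 - p = 6p - 261, gives p* = 49 and q* = 33.
Since 33 is below p* = 49, the floor does not bind and the free-market outcome prevails.

33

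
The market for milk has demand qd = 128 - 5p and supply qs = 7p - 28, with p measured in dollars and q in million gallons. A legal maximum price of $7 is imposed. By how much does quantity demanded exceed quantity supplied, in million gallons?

72

Equilibrium: 128 - 5p = 7p - 28, so 156 = 12p and p* = 13, q* = 63.
Because the ceiling (7) lies below the market-clearing price, it is binding.
At p = 7: qd = 128 - 5·7 = 93 and qs = 7·7 - 28 = 21.
Shortage = qd - qs = 93 - 21 = 72.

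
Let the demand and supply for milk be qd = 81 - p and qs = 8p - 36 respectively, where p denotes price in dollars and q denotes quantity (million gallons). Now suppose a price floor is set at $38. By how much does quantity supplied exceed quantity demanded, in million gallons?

225

In a free market, 81 - p = 8p - 36 gives the equilibrium p* = 13, q* = 68.
Since 38 > 13, the floor is binding.
At p = 38: qd = 81 - 38 = 43 and qs = 8·38 - 36 = 268.
Surplus = qs - qd = 268 - 43 = 225.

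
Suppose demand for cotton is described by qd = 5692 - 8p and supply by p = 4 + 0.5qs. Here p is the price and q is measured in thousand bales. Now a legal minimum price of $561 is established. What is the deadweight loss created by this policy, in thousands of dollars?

Rearranging supply gives qs = 2p - 8. In a free market, 5692 - 8p = 2p - 8 gives the equilibrium p* = 570, q* = 1132.
The floor of 561 is below the equilibrium price 570, so it is not binding; the market clears at p* = 570, q* = 1132.
Since the control does not bind, no trades are prevented and deadweight loss is zero.

0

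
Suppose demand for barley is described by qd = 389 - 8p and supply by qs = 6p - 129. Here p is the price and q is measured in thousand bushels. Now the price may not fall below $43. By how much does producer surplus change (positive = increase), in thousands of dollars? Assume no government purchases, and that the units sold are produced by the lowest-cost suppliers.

78

Equilibrium: 389 - 8p = 6p - 129, so 518 = 14p and p* = 37, q* = 93.
Since 43 > 37, the floor is binding.
At p = 43: qd = 389 - 8·43 = 45 and qs = 6·43 - 129 = 129.
Producer surplus without the control is ½ · (37 - 21.5) · 93 = 720.75.
With the floor, 45 units are sold at 43. The supply price at q = 45 is 29, so PS = ½ · [(43 - 21.5) + (43 - 29)] · 45 = 798.75.
Change in producer surplus = 798.75 - 720.75 = 78.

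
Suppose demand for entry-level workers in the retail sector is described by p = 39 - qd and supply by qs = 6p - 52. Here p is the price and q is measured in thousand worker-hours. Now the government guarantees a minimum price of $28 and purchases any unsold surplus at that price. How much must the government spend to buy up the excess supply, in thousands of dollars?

Rearranging demand gives qd = 39 - p. Without the control the market clears where 39 - p = 6p - 52, i.e. p* = 13 and q* = 26.
The floor of 28 is above the equilibrium price 13, so it binds.
At p = 28: qd = 39 - 28 = 11 and qs = 6·28 - 52 = 116.
Surplus = qs - qd = 105.
Government expenditure = surplus × support price = 105 × 28 = 2940.

2940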